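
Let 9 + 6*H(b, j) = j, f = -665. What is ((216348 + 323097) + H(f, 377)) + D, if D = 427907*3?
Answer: 5469682/3 ≈ 1.8232e+6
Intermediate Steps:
H(b, j) = -3/2 + j/6
D = 1283721
((216348 + 323097) + H(f, 377)) + D = ((216348 + 323097) + (-3/2 + (1/6)*377)) + 1283721 = (539445 + (-3/2 + 377/6)) + 1283721 = (539445 + 184/3) + 1283721 = 1618519/3 + 1283721 = 5469682/3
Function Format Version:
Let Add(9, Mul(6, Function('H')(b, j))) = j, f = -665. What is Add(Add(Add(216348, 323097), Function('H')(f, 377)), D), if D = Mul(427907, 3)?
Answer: Rational(5469682, 3) ≈ 1.8232e+6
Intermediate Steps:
Function('H')(b, j) = Add(Rational(-3, 2), Mul(Rational(1, 6), j))
D = 1283721
Add(Add(Add(216348, 323097), Function('H')(f, 377)), D) = Add(Add(Add(216348, 323097), Add(Rational(-3, 2), Mul(Rational(1, 6), 377))), 1283721) = Add(Add(539445, Add(Rational(-3, 2), Rational(377, 6))), 1283721) = Add(Add(539445, Rational(184, 3)), 1283721) = Add(Rational(1618519, 3), 1283721) = Rational(5469682, 3)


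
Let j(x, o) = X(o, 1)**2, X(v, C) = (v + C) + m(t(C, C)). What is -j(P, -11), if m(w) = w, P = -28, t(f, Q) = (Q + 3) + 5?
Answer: -1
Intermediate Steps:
t(f, Q) = 8 + Q (t(f, Q) = (3 + Q) + 5 = 8 + Q)
X(v, C) = 8 + v + 2*C (X(v, C) = (v + C) + (8 + C) = (C + v) + (8 + C) = 8 + v + 2*C)
j(x, o) = (10 + o)**2 (j(x, o) = (8 + o + 2*1)**2 = (8 + o + 2)**2 = (10 + o)**2)
-j(P, -11) = -(10 - 11)**2 = -1*(-1)**2 = -1*1 = -1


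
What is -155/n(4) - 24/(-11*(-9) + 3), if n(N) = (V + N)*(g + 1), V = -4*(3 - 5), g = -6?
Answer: 479/204 ≈ 2.3480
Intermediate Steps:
V = 8 (V = -4*(-2) = 8)
n(N) = -40 - 5*N (n(N) = (8 + N)*(-6 + 1) = (8 + N)*(-5) = -40 - 5*N)
-155/n(4) - 24/(-11*(-9) + 3) = -155/(-40 - 5*4) - 24/(-11*(-9) + 3) = -155/(-40 - 20) - 24/(99 + 3) = -155/(-60) - 24/102 = -155*(-1/60) - 24*1/102 = 31/12 - 4/17 = 479/204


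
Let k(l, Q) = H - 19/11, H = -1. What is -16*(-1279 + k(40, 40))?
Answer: 225584/11 ≈ 20508.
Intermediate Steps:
k(l, Q) = -30/11 (k(l, Q) = -1 - 19/11 = -30/11)
-16*(-1279 + k(40, 40)) = -16*(-1279 - 30/11) = -16*(-14099/11) = 225584/11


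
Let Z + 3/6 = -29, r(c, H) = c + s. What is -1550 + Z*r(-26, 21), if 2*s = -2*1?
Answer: -1507/2 ≈ -753.50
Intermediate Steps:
s = -1 (s = (-2*1)/2 = (1/2)*(-2) = -1)
r(c, H) = -1 + c (r(c, H) = c - 1 = -1 + c)
Z = -59/2 (Z = -1/2 - 29 = -59/2 ≈ -29.500)
-1550 + Z*r(-26, 21) = -1550 - 59*(-1 - 26)/2 = -1550 - 59/2*(-27) = -1550 + 1593/2 = -1507/2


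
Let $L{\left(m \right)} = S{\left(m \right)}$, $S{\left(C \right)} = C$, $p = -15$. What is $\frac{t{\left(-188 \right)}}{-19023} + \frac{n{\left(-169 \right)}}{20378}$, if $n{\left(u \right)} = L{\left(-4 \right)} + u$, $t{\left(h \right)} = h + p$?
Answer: $\frac{845755}{387650694} \approx 0.0021817$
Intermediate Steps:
$L{\left(m \right)} = m$
$t{\left(h \right)} = -15 + h$ ($t{\left(h \right)} = h - 15 = -15 + h$)
$n{\left(u \right)} = -4 + u$
$\frac{t{\left(-188 \right)}}{-19023} + \frac{n{\left(-169 \right)}}{20378} = \frac{-15 - 188}{-19023} + \frac{-4 - 169}{20378} = \left(-203\right) \left(- \frac{1}{19023}\right) - \frac{173}{20378} = \frac{203}{19023} - \frac{173}{20378} = \frac{845755}{387650694}$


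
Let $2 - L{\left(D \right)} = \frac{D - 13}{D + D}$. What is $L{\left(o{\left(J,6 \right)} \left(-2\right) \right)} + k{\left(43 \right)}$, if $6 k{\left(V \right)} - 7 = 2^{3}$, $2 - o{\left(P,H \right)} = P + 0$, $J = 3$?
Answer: $\frac{29}{4} \approx 7.25$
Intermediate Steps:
$o{\left(P,H \right)} = 2 - P$ ($o{\left(P,H \right)} = 2 - \left(P + 0\right) = 2 - P$)
$L{\left(D \right)} = 2 - \frac{-13 + D}{2 D}$ ($L{\left(D \right)} = 2 - \frac{D - 13}{D + D} = 2 - \frac{-13 + D}{2 D}$)
$k{\left(V \right)} = \frac{5}{2}$ ($k{\left(V \right)} = \frac{7}{6} + \frac{2^{3}}{6} = \frac{7}{6} + \frac{1}{6} \cdot 8 = \frac{7}{6} + \frac{4}{3} = \frac{5}{2}$)
$L{\left(o{\left(J,6 \right)} \left(-2\right) \right)} + k{\left(43 \right)} = \frac{13 + 3 \left(2 - 3\right) \left(-2\right)}{2 \left(2 - 3\right) \left(-2\right)} + \frac{5}{2} = \frac{13 + 3 \left(\left(-1\right) \left(-2\right)\right)}{2 \left(\left(-1\right) \left(-2\right)\right)} + \frac{5}{2} = \frac{13 + 3 \cdot 2}{2 \cdot 2} + \frac{5}{2} = \frac{1}{2} \cdot \frac{1}{2} \left(13 + 6\right) + \frac{5}{2} = \frac{1}{2} \cdot \frac{1}{2} \cdot 19 + \frac{5}{2} = \frac{19}{4} + \frac{5}{2} = \frac{29}{4}$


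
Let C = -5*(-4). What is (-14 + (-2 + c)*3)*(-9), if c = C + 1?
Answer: -387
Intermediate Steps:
C = 20
c = 21 (c = 20 + 1 = 21)
(-14 + (-2 + c)*3)*(-9) = (-14 + (-2 + 21)*3)*(-9) = (-14 + 19*3)*(-9) = (-14 + 57)*(-9) = 43*(-9) = -387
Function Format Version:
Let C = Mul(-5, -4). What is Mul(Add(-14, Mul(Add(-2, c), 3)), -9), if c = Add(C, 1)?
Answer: -387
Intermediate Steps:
C = 20
c = 21 (c = Add(20, 1) = 21)
Mul(Add(-14, Mul(Add(-2, c), 3)), -9) = Mul(Add(-14, Mul(Add(-2, 21), 3)), -9) = Mul(Add(-14, Mul(19, 3)), -9) = Mul(Add(-14, 57), -9) = Mul(43, -9) = -387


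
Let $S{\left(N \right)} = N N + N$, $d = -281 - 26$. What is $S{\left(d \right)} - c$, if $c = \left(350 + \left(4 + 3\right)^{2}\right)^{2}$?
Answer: $-65259$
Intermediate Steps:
$d = -307$
$S{\left(N \right)} = N + N^{2}$ ($S{\left(N \right)} = N^{2} + N = N + N^{2}$)
$c = 159201$ ($c = \left(350 + 7^{2}\right)^{2} = \left(350 + 49\right)^{2} = 399^{2} = 159201$)
$S{\left(d \right)} - c = - 307 \left(1 - 307\right) - 159201 = \left(-307\right) \left(-306\right) - 159201 = 93942 - 159201 = -65259$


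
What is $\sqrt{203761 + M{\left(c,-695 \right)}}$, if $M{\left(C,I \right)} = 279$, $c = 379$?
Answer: $2 \sqrt{51010} \approx 451.71$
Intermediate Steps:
$\sqrt{203761 + M{\left(c,-695 \right)}} = \sqrt{203761 + 279} = \sqrt{204040} = 2 \sqrt{51010}$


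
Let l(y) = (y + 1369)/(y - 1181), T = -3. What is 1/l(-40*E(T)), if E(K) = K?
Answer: -1061/1489 ≈ -0.71256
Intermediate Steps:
l(y) = (1369 + y)/(-1181 + y)
1/l(-40*E(T)) = 1/((1369 - 40*(-3))/(-1181 - 40*(-3))) = 1/((1369 + 120)/(-1181 + 120)) = 1/(1489/(-1061)) = 1/(-1/1061*1489) = 1/(-1489/1061) = -1061/1489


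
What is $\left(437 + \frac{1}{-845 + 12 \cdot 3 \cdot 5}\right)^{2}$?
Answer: $\frac{84450684816}{442225} \approx 1.9097 \cdot 10^{5}$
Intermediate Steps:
$\left(437 + \frac{1}{-845 + 12 \cdot 3 \cdot 5}\right)^{2} = \left(437 + \frac{1}{-845 + 36 \cdot 5}\right)^{2} = \left(437 + \frac{1}{-845 + 180}\right)^{2} = \left(437 + \frac{1}{-665}\right)^{2} = \left(437 - \frac{1}{665}\right)^{2} = \left(\frac{290604}{665}\right)^{2} = \frac{84450684816}{442225}$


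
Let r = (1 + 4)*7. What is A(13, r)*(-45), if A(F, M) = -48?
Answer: 2160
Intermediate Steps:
r = 35 (r = 5*7 = 35)
A(13, r)*(-45) = -48*(-45) = 2160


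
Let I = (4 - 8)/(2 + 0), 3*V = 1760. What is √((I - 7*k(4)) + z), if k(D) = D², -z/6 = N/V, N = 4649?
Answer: I*√7818855/220 ≈ 12.71*I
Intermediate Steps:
V = 1760/3 (V = (⅓)*1760 = 1760/3 ≈ 586.67)
z = -41841/880 (z = -27894/1760/3 = -27894*3/1760 = -6*13947/1760 = -41841/880 ≈ -47.547)
I = -2 (I = -4/2 = -4*½ = -2)
√((I - 7*k(4)) + z) = √((-2 - 7*4²) - 41841/880) = √((-2 - 7*16) - 41841/880) = √((-2 - 112) - 41841/880) = √(-114 - 41841/880) = √(-142161/880) = I*√7818855/220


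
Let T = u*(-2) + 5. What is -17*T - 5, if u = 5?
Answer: 80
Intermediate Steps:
T = -5 (T = 5*(-2) + 5 = -10 + 5 = -5)
-17*T - 5 = -17*(-5) - 5 = 85 - 5 = 80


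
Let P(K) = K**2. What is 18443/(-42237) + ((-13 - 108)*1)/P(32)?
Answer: -23996309/43250688 ≈ -0.55482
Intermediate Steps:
18443/(-42237) + ((-13 - 108)*1)/P(32) = 18443/(-42237) + ((-13 - 108)*1)/(32**2) = 18443*(-1/42237) - 121*1/1024 = -18443/42237 - 121*1/1024 = -18443/42237 - 121/1024 = -23996309/43250688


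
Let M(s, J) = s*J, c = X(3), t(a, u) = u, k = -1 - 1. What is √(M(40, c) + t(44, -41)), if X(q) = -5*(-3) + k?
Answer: √479 ≈ 21.886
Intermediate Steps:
k = -2
X(q) = 13 (X(q) = -5*(-3) - 2 = 15 - 2 = 13)
c = 13
M(s, J) = J*s
√(M(40, c) + t(44, -41)) = √(13*40 - 41) = √(520 - 41) = √479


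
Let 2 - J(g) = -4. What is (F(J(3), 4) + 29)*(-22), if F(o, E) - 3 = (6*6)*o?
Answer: -5456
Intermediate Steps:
J(g) = 6 (J(g) = 2 - 1*(-4) = 2 + 4 = 6)
F(o, E) = 3 + 36*o (F(o, E) = 3 + (6*6)*o = 3 + 36*o)
(F(J(3), 4) + 29)*(-22) = ((3 + 36*6) + 29)*(-22) = ((3 + 216) + 29)*(-22) = (219 + 29)*(-22) = 248*(-22) = -5456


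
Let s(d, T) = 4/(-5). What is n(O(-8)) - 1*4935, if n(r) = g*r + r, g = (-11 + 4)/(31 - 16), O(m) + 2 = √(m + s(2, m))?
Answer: -74041/15 + 16*I*√55/75 ≈ -4936.1 + 1.5821*I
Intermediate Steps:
s(d, T) = -⅘ (s(d, T) = 4*(-⅕) = -⅘)
O(m) = -2 + √(-⅘ + m) (O(m) = -2 + √(m - ⅘) = -2 + √(-⅘ + m))
g = -7/15 ≈ -0.46667
n(r) = 8*r/15 (n(r) = -7*r/15 + r = 8*r/15)
n(O(-8)) - 1*4935 = 8*(-2 + √(-20 + 25*(-8))/5)/15 - 1*4935 = 8*(-2 + √(-20 - 200)/5)/15 - 4935 = 8*(-2 + √(-220)/5)/15 - 4935 = 8*(-2 + (2*I*√55)/5)/15 - 4935 = 8*(-2 + 2*I*√55/5)/15 - 4935 = (-16/15 + 16*I*√55/75) - 4935 = -74041/15 + 16*I*√55/75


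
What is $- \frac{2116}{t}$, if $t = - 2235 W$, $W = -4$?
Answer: $- \frac{529}{2235} \approx -0.23669$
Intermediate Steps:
$t = 8940$ ($t = \left(-2235\right) \left(-4\right) = 8940$)
$- \frac{2116}{t} = - \frac{2116}{8940} = \left(-2116\right) \frac{1}{8940} = - \frac{529}{2235}$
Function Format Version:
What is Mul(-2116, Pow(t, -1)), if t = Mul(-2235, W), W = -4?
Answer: Rational(-529, 2235) ≈ -0.23669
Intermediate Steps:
t = 8940 (t = Mul(-2235, -4) = 8940)
Mul(-2116, Pow(t, -1)) = Mul(-2116, Pow(8940, -1)) = Mul(-2116, Rational(1, 8940)) = Rational(-529, 2235)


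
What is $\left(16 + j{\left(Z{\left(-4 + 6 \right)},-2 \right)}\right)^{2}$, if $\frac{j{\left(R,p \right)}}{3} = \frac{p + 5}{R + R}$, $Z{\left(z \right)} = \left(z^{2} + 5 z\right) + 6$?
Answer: $\frac{421201}{1600} \approx 263.25$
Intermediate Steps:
$Z{\left(z \right)} = 6 + z^{2} + 5 z$
$j{\left(R,p \right)} = \frac{3 \left(5 + p\right)}{2 R}$ ($j{\left(R,p \right)} = 3 \frac{p + 5}{R + R} = 3 \frac{5 + p}{2 R} = \frac{3 \left(5 + p\right)}{2 R}$)
$\left(16 + j{\left(Z{\left(-4 + 6 \right)},-2 \right)}\right)^{2} = \left(16 + \frac{3 \left(5 - 2\right)}{2 \left(6 + \left(-4 + 6\right)^{2} + 5 \left(-4 + 6\right)\right)}\right)^{2} = \left(16 + \frac{3}{2} \frac{1}{6 + 2^{2} + 5 \cdot 2} \cdot 3\right)^{2} = \left(16 + \frac{3}{2} \frac{1}{6 + 4 + 10} \cdot 3\right)^{2} = \left(16 + \frac{3}{2} \cdot \frac{1}{20} \cdot 3\right)^{2} = \left(16 + \frac{9}{40}\right)^{2} = \left(\frac{649}{40}\right)^{2} = \frac{421201}{1600}$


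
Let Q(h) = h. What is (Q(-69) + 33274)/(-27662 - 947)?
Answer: -33205/28609 ≈ -1.1606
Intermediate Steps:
(Q(-69) + 33274)/(-27662 - 947) = (-69 + 33274)/(-27662 - 947) = 33205/(-28609) = 33205*(-1/28609) = -33205/28609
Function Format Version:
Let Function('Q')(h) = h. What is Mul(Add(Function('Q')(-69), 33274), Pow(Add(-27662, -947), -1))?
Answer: Rational(-33205, 28609) ≈ -1.1606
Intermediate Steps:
Mul(Add(Function('Q')(-69), 33274), Pow(Add(-27662, -947), -1)) = Mul(Add(-69, 33274), Pow(Add(-27662, -947), -1)) = Mul(33205, Pow(-28609, -1)) = Mul(33205, Rational(-1, 28609)) = Rational(-33205, 28609)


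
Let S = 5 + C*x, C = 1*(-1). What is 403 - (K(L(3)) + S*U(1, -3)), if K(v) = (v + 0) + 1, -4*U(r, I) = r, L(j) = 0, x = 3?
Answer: 805/2 ≈ 402.50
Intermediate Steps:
C = -1
U(r, I) = -r/4
K(v) = 1 + v (K(v) = v + 1 = 1 + v)
S = 2 (S = 5 - 1*3 = 5 - 3 = 2)
403 - (K(L(3)) + S*U(1, -3)) = 403 - ((1 + 0) + 2*(-¼*1)) = 403 - (1 + 2*(-¼)) = 403 - (1 - ½) = 403 - 1*½ = 403 - ½ = 805/2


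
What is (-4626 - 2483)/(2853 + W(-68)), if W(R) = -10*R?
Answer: -7109/3533 ≈ -2.0122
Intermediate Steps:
(-4626 - 2483)/(2853 + W(-68)) = (-4626 - 2483)/(2853 - 10*(-68)) = -7109/(2853 + 680) = -7109/3533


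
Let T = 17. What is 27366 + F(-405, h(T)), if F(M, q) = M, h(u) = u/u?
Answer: 26961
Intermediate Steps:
h(u) = 1
27366 + F(-405, h(T)) = 27366 - 405 = 26961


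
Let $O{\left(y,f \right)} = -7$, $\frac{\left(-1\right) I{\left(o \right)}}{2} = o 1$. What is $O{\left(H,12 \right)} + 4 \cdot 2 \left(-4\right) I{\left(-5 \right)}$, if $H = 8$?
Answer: $-327$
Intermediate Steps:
$I{\left(o \right)} = - 2 o$ ($I{\left(o \right)} = - 2 o 1 = - 2 o$)
$O{\left(H,12 \right)} + 4 \cdot 2 \left(-4\right) I{\left(-5 \right)} = -7 + 4 \cdot 2 \left(-4\right) \left(\left(-2\right) \left(-5\right)\right) = -7 + 8 \left(-4\right) 10 = -7 - 320 = -327$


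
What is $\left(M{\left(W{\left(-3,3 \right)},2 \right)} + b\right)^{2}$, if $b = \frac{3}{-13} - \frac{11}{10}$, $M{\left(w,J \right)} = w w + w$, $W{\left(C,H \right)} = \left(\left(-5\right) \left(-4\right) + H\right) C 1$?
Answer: $\frac{371840185369}{16900} \approx 2.2002 \cdot 10^{7}$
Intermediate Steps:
$W{\left(C,H \right)} = C \left(20 + H\right)$ ($W{\left(C,H \right)} = \left(20 + H\right) C 1 = C \left(20 + H\right) 1 = C \left(20 + H\right)$)
$M{\left(w,J \right)} = w + w^{2}$ ($M{\left(w,J \right)} = w^{2} + w = w + w^{2}$)
$b = - \frac{173}{130}$ ($b = 3 \left(- \frac{1}{13}\right) - \frac{11}{10} = - \frac{3}{13} - \frac{11}{10} = - \frac{173}{130} \approx -1.3308$)
$\left(M{\left(W{\left(-3,3 \right)},2 \right)} + b\right)^{2} = \left(- 3 \left(20 + 3\right) \left(1 - 3 \left(20 + 3\right)\right) - \frac{173}{130}\right)^{2} = \left(\left(-3\right) 23 \left(1 - 69\right) - \frac{173}{130}\right)^{2} = \left(- 69 \left(1 - 69\right) - \frac{173}{130}\right)^{2} = \left(\left(-69\right) \left(-68\right) - \frac{173}{130}\right)^{2} = \left(4692 - \frac{173}{130}\right)^{2} = \left(\frac{609787}{130}\right)^{2} = \frac{371840185369}{16900}$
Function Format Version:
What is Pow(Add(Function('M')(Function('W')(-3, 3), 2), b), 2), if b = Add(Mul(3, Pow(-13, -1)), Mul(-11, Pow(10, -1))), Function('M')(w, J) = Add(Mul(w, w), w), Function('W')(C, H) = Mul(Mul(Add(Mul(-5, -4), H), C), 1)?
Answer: Rational(371840185369, 16900) ≈ 2.2002e+7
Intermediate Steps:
Function('W')(C, H) = Mul(C, Add(20, H)) (Function('W')(C, H) = Mul(Mul(Add(20, H), C), 1) = Mul(Mul(C, Add(20, H)), 1) = Mul(C, Add(20, H)))
Function('M')(w, J) = Add(w, Pow(w, 2)) (Function('M')(w, J) = Add(Pow(w, 2), w) = Add(w, Pow(w, 2)))
b = Rational(-173, 130) (b = Add(Mul(3, Rational(-1, 13)), Mul(-11, Rational(1, 10))) = Add(Rational(-3, 13), Rational(-11, 10)) = Rational(-173, 130) ≈ -1.3308)
Pow(Add(Function('M')(Function('W')(-3, 3), 2), b), 2) = Pow(Add(Mul(Mul(-3, Add(20, 3)), Add(1, Mul(-3, Add(20, 3)))), Rational(-173, 130)), 2) = Pow(Add(Mul(Mul(-3, 23), Add(1, Mul(-3, 23))), Rational(-173, 130)), 2) = Pow(Add(Mul(-69, Add(1, -69)), Rational(-173, 130)), 2) = Pow(Add(Mul(-69, -68), Rational(-173, 130)), 2) = Pow(Add(4692, Rational(-173, 130)), 2) = Pow(Rational(609787, 130), 2) = Rational(371840185369, 16900)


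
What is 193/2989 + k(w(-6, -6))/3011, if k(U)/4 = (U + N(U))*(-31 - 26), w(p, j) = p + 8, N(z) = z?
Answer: -2144845/8999879 ≈ -0.23832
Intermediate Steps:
w(p, j) = 8 + p
k(U) = -456*U (k(U) = 4*((U + U)*(-31 - 26)) = 4*((2*U)*(-57)) = 4*(-114*U) = -456*U)
193/2989 + k(w(-6, -6))/3011 = 193/2989 - 456*(8 - 6)/3011 = 193*(1/2989) - 456*2*(1/3011) = 193/2989 - 912*1/3011 = 193/2989 - 912/3011 = -2144845/8999879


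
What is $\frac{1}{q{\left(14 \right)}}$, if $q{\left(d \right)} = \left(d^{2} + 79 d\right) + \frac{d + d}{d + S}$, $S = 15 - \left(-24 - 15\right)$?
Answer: $\frac{17}{22141} \approx 0.00076781$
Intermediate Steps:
$S = 54$ ($S = 15 - \left(-24 - 15\right) = 15 - -39 = 15 + 39 = 54$)
$q{\left(d \right)} = d^{2} + 79 d + \frac{2 d}{54 + d}$ ($q{\left(d \right)} = \left(d^{2} + 79 d\right) + \frac{d + d}{d + 54} = \left(d^{2} + 79 d\right) + \frac{2 d}{54 + d} = d^{2} + 79 d + \frac{2 d}{54 + d}$)
$\frac{1}{q{\left(14 \right)}} = \frac{1}{14 \frac{1}{54 + 14} \left(4268 + 14^{2} + 133 \cdot 14\right)} = \frac{1}{14 \cdot \frac{1}{68} \left(4268 + 196 + 1862\right)} = \frac{1}{14 \cdot \frac{1}{68} \cdot 6326} = \frac{1}{\frac{22141}{17}} = \frac{17}{22141}$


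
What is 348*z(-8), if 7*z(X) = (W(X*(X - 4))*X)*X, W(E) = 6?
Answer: 133632/7 ≈ 19090.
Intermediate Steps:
z(X) = 6*X²/7 (z(X) = ((6*X)*X)/7 = (6*X²)/7 = 6*X²/7)
348*z(-8) = 348*((6/7)*(-8)²) = 348*((6/7)*64) = 348*(384/7) = 133632/7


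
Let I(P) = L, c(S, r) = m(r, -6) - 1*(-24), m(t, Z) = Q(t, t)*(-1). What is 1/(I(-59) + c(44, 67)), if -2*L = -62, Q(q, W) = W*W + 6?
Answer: -1/4440 ≈ -0.00022523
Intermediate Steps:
Q(q, W) = 6 + W**2 (Q(q, W) = W**2 + 6 = 6 + W**2)
m(t, Z) = -6 - t**2 (m(t, Z) = (6 + t**2)*(-1) = -6 - t**2)
c(S, r) = 18 - r**2 (c(S, r) = (-6 - r**2) - 1*(-24) = (-6 - r**2) + 24 = 18 - r**2)
L = 31 (L = -1/2*(-62) = 31)
I(P) = 31
1/(I(-59) + c(44, 67)) = 1/(31 + (18 - 1*67**2)) = 1/(31 + (18 - 1*4489)) = 1/(31 + (18 - 4489)) = 1/(31 - 4471) = 1/(-4440) = -1/4440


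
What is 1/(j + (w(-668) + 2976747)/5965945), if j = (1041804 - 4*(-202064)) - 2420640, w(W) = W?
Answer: -5965945/3404045922021 ≈ -1.7526e-6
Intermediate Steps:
j = -570580 (j = (1041804 + 808256) - 2420640 = 1850060 - 2420640 = -570580)
1/(j + (w(-668) + 2976747)/5965945) = 1/(-570580 + (-668 + 2976747)/5965945) = 1/(-570580 + 2976079*(1/5965945)) = 1/(-570580 + 2976079/5965945) = 1/(-3404045922021/5965945) = -5965945/3404045922021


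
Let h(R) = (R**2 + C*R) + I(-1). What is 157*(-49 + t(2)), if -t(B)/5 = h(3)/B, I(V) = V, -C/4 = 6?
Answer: 17427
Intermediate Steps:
C = -24 (C = -4*6 = -24)
h(R) = -1 + R**2 - 24*R (h(R) = (R**2 - 24*R) - 1 = -1 + R**2 - 24*R)
t(B) = 320/B (t(B) = -5*(-1 + 3**2 - 24*3)/B = -5*(-1 + 9 - 72)/B = -(-320)/B = 320/B)
157*(-49 + t(2)) = 157*(-49 + 320/2) = 157*(-49 + 320*(1/2)) = 157*(-49 + 160) = 157*111 = 17427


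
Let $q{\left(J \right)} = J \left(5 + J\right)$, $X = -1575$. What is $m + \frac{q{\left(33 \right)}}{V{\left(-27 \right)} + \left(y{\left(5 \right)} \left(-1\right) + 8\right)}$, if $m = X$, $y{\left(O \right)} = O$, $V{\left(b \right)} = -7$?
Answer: $- \frac{3777}{2} \approx -1888.5$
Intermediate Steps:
$m = -1575$
$m + \frac{q{\left(33 \right)}}{V{\left(-27 \right)} + \left(y{\left(5 \right)} \left(-1\right) + 8\right)} = -1575 + \frac{33 \left(5 + 33\right)}{-7 + \left(5 \left(-1\right) + 8\right)} = -1575 + \frac{33 \cdot 38}{-7 + \left(-5 + 8\right)} = -1575 + \frac{1254}{-7 + 3} = -1575 + \frac{1254}{-4} = -1575 + 1254 \left(- \frac{1}{4}\right) = -1575 - \frac{627}{2} = - \frac{3777}{2}$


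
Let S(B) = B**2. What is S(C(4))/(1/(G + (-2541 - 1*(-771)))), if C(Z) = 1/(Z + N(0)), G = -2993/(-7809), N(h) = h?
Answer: -13818937/124944 ≈ -110.60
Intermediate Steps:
G = 2993/7809 (G = -2993*(-1/7809) = 2993/7809 ≈ 0.38328)
C(Z) = 1/Z (C(Z) = 1/(Z + 0) = 1/Z)
S(C(4))/(1/(G + (-2541 - 1*(-771)))) = (1/4)**2/(1/(2993/7809 + (-2541 - 1*(-771)))) = (1/4)**2/(1/(2993/7809 + (-2541 + 771))) = 1/(16*(1/(2993/7809 - 1770))) = 1/(16*(1/(-13818937/7809))) = 1/(16*(-7809/13818937)) = (1/16)*(-13818937/7809) = -13818937/124944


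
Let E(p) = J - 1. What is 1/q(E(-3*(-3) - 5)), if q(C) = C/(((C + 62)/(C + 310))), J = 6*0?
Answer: -61/309 ≈ -0.19741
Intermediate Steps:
J = 0
E(p) = -1 (E(p) = 0 - 1 = -1)
q(C) = C*(310 + C)/(62 + C) (q(C) = C/(((62 + C)/(310 + C))) = C*((310 + C)/(62 + C)) = C*(310 + C)/(62 + C))
1/q(E(-3*(-3) - 5)) = 1/(-(310 - 1)/(62 - 1)) = 1/(-1*309/61) = 1/(-1*1/61*309) = 1/(-309/61) = -61/309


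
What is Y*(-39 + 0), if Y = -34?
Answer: 1326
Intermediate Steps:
Y*(-39 + 0) = -34*(-39 + 0) = -34*(-39) = 1326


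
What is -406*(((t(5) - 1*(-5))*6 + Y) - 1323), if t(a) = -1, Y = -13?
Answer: 532672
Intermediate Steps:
-406*(((t(5) - 1*(-5))*6 + Y) - 1323) = -406*(((-1 - 1*(-5))*6 - 13) - 1323) = -406*(((-1 + 5)*6 - 13) - 1323) = -406*((4*6 - 13) - 1323) = -406*((24 - 13) - 1323) = -406*(11 - 1323) = -406*(-1312) = 532672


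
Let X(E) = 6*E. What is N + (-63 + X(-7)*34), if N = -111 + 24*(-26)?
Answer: -2226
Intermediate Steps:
N = -735 (N = -111 - 624 = -735)
N + (-63 + X(-7)*34) = -735 + (-63 + (6*(-7))*34) = -735 + (-63 - 42*34) = -735 + (-63 - 1428) = -735 - 1491 = -2226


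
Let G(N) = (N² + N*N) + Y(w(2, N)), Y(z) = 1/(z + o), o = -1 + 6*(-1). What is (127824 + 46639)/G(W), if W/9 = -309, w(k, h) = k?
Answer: 872315/77339609 ≈ 0.011279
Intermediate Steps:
o = -7 (o = -1 - 6 = -7)
Y(z) = 1/(-7 + z) (Y(z) = 1/(z - 7) = 1/(-7 + z))
W = -2781 (W = 9*(-309) = -2781)
G(N) = -⅕ + 2*N² (G(N) = (N² + N*N) + 1/(-7 + 2) = (N² + N²) + 1/(-5) = 2*N² - ⅕ = -⅕ + 2*N²)
(127824 + 46639)/G(W) = (127824 + 46639)/(-⅕ + 2*(-2781)²) = 174463/(-⅕ + 2*7733961) = 174463/(-⅕ + 15467922) = 174463/(77339609/5) = 174463*(5/77339609) = 872315/77339609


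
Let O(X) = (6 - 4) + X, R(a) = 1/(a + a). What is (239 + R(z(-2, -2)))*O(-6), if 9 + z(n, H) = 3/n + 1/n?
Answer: -10514/11 ≈ -955.82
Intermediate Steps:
z(n, H) = -9 + 4/n (z(n, H) = -9 + (3/n + 1/n) = -9 + 4/n)
R(a) = 1/(2*a)
O(X) = 2 + X
(239 + R(z(-2, -2)))*O(-6) = (239 + 1/(2*(-9 + 4/(-2))))*(2 - 6) = (239 + 1/(2*(-9 + 4*(-1/2))))*(-4) = (239 + 1/(2*(-9 - 2)))*(-4) = (239 + (1/2)/(-11))*(-4) = (239 + (1/2)*(-1/11))*(-4) = (239 - 1/22)*(-4) = (5257/22)*(-4) = -10514/11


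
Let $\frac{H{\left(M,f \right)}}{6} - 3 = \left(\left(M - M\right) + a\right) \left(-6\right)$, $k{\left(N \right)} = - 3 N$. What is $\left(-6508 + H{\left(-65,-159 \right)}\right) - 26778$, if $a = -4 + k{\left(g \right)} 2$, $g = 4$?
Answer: $-32260$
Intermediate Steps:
$a = -28$ ($a = -4 + \left(-3\right) 4 \cdot 2 = -4 - 24 = -28$)
$H{\left(M,f \right)} = 1026$ ($H{\left(M,f \right)} = 18 + 6 \left(\left(M - M\right) - 28\right) \left(-6\right) = 18 + 6 \left(0 - 28\right) \left(-6\right) = 18 + 6 \left(\left(-28\right) \left(-6\right)\right) = 18 + 6 \cdot 168 = 18 + 1008 = 1026$)
$\left(-6508 + H{\left(-65,-159 \right)}\right) - 26778 = \left(-6508 + 1026\right) - 26778 = -5482 - 26778 = -32260$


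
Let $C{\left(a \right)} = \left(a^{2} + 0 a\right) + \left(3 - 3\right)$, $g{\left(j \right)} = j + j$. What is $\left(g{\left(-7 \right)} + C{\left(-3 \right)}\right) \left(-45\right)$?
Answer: $225$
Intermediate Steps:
$g{\left(j \right)} = 2 j$
$C{\left(a \right)} = a^{2}$ ($C{\left(a \right)} = \left(a^{2} + 0\right) + \left(3 - 3\right) = a^{2} + 0 = a^{2}$)
$\left(g{\left(-7 \right)} + C{\left(-3 \right)}\right) \left(-45\right) = \left(2 \left(-7\right) + \left(-3\right)^{2}\right) \left(-45\right) = \left(-14 + 9\right) \left(-45\right) = \left(-5\right) \left(-45\right) = 225$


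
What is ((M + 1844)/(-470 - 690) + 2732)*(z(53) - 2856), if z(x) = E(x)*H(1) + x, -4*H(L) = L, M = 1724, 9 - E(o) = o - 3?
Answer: -2210148837/290 ≈ -7.6212e+6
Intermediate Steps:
E(o) = 12 - o (E(o) = 9 - (o - 3) = 9 - (-3 + o) = 9 + (3 - o) = 12 - o)
H(L) = -L/4
z(x) = -3 + 5*x/4 (z(x) = (12 - x)*(-¼*1) + x = (12 - x)*(-¼) + x = (-3 + x/4) + x = -3 + 5*x/4)
((M + 1844)/(-470 - 690) + 2732)*(z(53) - 2856) = ((1724 + 1844)/(-470 - 690) + 2732)*((-3 + (5/4)*53) - 2856) = (3568/(-1160) + 2732)*((-3 + 265/4) - 2856) = (3568*(-1/1160) + 2732)*(253/4 - 2856) = (-446/145 + 2732)*(-11171/4) = (395694/145)*(-11171/4) = -2210148837/290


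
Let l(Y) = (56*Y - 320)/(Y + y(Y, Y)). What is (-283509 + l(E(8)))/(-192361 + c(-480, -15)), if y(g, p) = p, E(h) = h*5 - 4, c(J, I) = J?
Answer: 2551369/1735569 ≈ 1.4700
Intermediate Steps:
E(h) = -4 + 5*h (E(h) = 5*h - 4 = -4 + 5*h)
l(Y) = (-320 + 56*Y)/(2*Y) (l(Y) = (56*Y - 320)/(Y + Y) = (-320 + 56*Y)/((2*Y)) = (-320 + 56*Y)*(1/(2*Y)) = (-320 + 56*Y)/(2*Y))
(-283509 + l(E(8)))/(-192361 + c(-480, -15)) = (-283509 + (28 - 160/(-4 + 5*8)))/(-192361 - 480) = (-283509 + (28 - 160/(-4 + 40)))/(-192841) = (-283509 + (28 - 160/36))*(-1/192841) = (-283509 + (28 - 160*1/36))*(-1/192841) = (-283509 + (28 - 40/9))*(-1/192841) = (-283509 + 212/9)*(-1/192841) = -2551369/9*(-1/192841) = 2551369/1735569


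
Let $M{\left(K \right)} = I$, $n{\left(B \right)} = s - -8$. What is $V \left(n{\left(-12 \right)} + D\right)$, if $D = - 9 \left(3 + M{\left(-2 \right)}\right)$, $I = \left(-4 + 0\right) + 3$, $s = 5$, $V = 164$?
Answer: $-820$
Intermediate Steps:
$I = -1$ ($I = -4 + 3 = -1$)
$n{\left(B \right)} = 13$ ($n{\left(B \right)} = 5 - -8 = 5 + 8 = 13$)
$M{\left(K \right)} = -1$
$D = -18$ ($D = - 9 \left(3 - 1\right) = \left(-9\right) 2 = -18$)
$V \left(n{\left(-12 \right)} + D\right) = 164 \left(13 - 18\right) = 164 \left(-5\right) = -820$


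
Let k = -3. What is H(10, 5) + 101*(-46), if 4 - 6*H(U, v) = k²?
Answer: -27881/6 ≈ -4646.8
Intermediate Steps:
H(U, v) = -⅚ (H(U, v) = ⅔ - ⅙*(-3)² = ⅔ - ⅙*9 = ⅔ - 3/2 = -⅚)
H(10, 5) + 101*(-46) = -⅚ + 101*(-46) = -⅚ - 4646 = -27881/6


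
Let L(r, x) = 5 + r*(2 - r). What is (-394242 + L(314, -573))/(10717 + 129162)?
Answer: -492205/139879 ≈ -3.5188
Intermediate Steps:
(-394242 + L(314, -573))/(10717 + 129162) = (-394242 + (5 - 1*314**2 + 2*314))/(10717 + 129162) = (-394242 + (5 - 1*98596 + 628))/139879 = (-394242 + (5 - 98596 + 628))*(1/139879) = (-394242 - 97963)*(1/139879) = -492205*1/139879 = -492205/139879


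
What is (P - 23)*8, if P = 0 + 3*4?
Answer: -88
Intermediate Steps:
P = 12 (P = 0 + 12 = 12)
(P - 23)*8 = (12 - 23)*8 = -11*8 = -88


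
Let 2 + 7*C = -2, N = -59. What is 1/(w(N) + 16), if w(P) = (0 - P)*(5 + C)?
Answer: 7/1941 ≈ 0.0036064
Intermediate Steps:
C = -4/7 (C = -2/7 + (⅐)*(-2) = -2/7 - 2/7 = -4/7 ≈ -0.57143)
w(P) = -31*P/7 (w(P) = (0 - P)*(5 - 4/7) = -P*(31/7) = -31*P/7)
1/(w(N) + 16) = 1/(-31/7*(-59) + 16) = 1/(1829/7 + 16) = 1/(1941/7) = 7/1941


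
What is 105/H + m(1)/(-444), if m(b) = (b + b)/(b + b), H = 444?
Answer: 26/111 ≈ 0.23423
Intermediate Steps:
m(b) = 1 (m(b) = (2*b)/((2*b)) = (2*b)*(1/(2*b)) = 1)
105/H + m(1)/(-444) = 105/444 + 1/(-444) = 105*(1/444) + 1*(-1/444) = 35/148 - 1/444 = 26/111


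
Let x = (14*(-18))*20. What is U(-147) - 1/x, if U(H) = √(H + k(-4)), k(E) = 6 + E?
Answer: 1/5040 + I*√145 ≈ 0.00019841 + 12.042*I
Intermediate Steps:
x = -5040 (x = -252*20 = -5040)
U(H) = √(2 + H) (U(H) = √(H + (6 - 4)) = √(H + 2) = √(2 + H))
U(-147) - 1/x = √(2 - 147) - 1/(-5040) = √(-145) - 1*(-1/5040) = I*√145 + 1/5040 = 1/5040 + I*√145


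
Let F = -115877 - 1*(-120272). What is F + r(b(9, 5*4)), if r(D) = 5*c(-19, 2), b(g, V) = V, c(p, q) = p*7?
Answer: 3730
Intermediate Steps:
c(p, q) = 7*p
F = 4395 (F = -115877 + 120272 = 4395)
r(D) = -665 (r(D) = 5*(7*(-19)) = 5*(-133) = -665)
F + r(b(9, 5*4)) = 4395 - 665 = 3730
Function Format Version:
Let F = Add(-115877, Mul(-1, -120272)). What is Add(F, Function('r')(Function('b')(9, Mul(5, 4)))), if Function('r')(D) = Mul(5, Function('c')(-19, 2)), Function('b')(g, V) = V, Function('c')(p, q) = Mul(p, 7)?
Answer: 3730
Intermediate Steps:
Function('c')(p, q) = Mul(7, p)
F = 4395 (F = Add(-115877, 120272) = 4395)
Function('r')(D) = -665 (Function('r')(D) = Mul(5, Mul(7, -19)) = Mul(5, -133) = -665)
Add(F, Function('r')(Function('b')(9, Mul(5, 4)))) = Add(4395, -665) = 3730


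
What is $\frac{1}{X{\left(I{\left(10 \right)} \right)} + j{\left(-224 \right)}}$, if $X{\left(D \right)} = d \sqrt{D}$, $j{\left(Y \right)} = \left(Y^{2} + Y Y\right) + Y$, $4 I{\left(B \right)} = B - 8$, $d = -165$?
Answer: $\frac{66752}{6683735181} + \frac{55 \sqrt{2}}{6683735181} \approx 9.9989 \cdot 10^{-6}$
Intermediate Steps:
$I{\left(B \right)} = -2 + \frac{B}{4}$ ($I{\left(B \right)} = \frac{B - 8}{4} = \frac{-8 + B}{4} = -2 + \frac{B}{4}$)
$j{\left(Y \right)} = Y + 2 Y^{2}$ ($j{\left(Y \right)} = \left(Y^{2} + Y^{2}\right) + Y = 2 Y^{2} + Y = Y + 2 Y^{2}$)
$X{\left(D \right)} = - 165 \sqrt{D}$
$\frac{1}{X{\left(I{\left(10 \right)} \right)} + j{\left(-224 \right)}} = \frac{1}{- 165 \sqrt{-2 + \frac{1}{4} \cdot 10} - 224 \left(1 + 2 \left(-224\right)\right)} = \frac{1}{- 165 \sqrt{-2 + \frac{5}{2}} - 224 \left(1 - 448\right)} = \frac{1}{- \frac{165}{\sqrt{2}} - -100128} = \frac{1}{- 165 \frac{\sqrt{2}}{2} + 100128} = \frac{1}{- \frac{165 \sqrt{2}}{2} + 100128} = \frac{1}{100128 - \frac{165 \sqrt{2}}{2}}$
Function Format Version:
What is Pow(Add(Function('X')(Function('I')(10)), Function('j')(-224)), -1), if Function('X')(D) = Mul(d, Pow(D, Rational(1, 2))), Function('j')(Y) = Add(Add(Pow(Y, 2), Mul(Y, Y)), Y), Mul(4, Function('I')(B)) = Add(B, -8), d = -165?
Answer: Add(Rational(66752, 6683735181), Mul(Rational(55, 6683735181), Pow(2, Rational(1, 2)))) ≈ 9.9989e-6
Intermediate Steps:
Function('I')(B) = Add(-2, Mul(Rational(1, 4), B)) (Function('I')(B) = Mul(Rational(1, 4), Add(B, -8)) = Mul(Rational(1, 4), Add(-8, B)) = Add(-2, Mul(Rational(1, 4), B)))
Function('j')(Y) = Add(Y, Mul(2, Pow(Y, 2))) (Function('j')(Y) = Add(Add(Pow(Y, 2), Pow(Y, 2)), Y) = Add(Mul(2, Pow(Y, 2)), Y) = Add(Y, Mul(2, Pow(Y, 2))))
Function('X')(D) = Mul(-165, Pow(D, Rational(1, 2)))
Pow(Add(Function('X')(Function('I')(10)), Function('j')(-224)), -1) = Pow(Add(Mul(-165, Pow(Add(-2, Mul(Rational(1, 4), 10)), Rational(1, 2))), Mul(-224, Add(1, Mul(2, -224)))), -1) = Pow(Add(Mul(-165, Pow(Add(-2, Rational(5, 2)), Rational(1, 2))), Mul(-224, Add(1, -448))), -1) = Pow(Add(Mul(-165, Pow(Rational(1, 2), Rational(1, 2))), Mul(-224, -447)), -1) = Pow(Add(Mul(-165, Mul(Rational(1, 2), Pow(2, Rational(1, 2)))), 100128), -1) = Pow(Add(Mul(Rational(-165, 2), Pow(2, Rational(1, 2))), 100128), -1) = Pow(Add(100128, Mul(Rational(-165, 2), Pow(2, Rational(1, 2)))), -1)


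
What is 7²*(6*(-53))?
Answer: -15582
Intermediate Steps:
7²*(6*(-53)) = 49*(-318) = -15582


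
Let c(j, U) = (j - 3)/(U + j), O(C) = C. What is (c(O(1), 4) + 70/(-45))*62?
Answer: -5456/45 ≈ -121.24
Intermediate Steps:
c(j, U) = (-3 + j)/(U + j)
(c(O(1), 4) + 70/(-45))*62 = ((-3 + 1)/(4 + 1) + 70/(-45))*62 = (-2/5 + 70*(-1/45))*62 = ((⅕)*(-2) - 14/9)*62 = (-⅖ - 14/9)*62 = -88/45*62 = -5456/45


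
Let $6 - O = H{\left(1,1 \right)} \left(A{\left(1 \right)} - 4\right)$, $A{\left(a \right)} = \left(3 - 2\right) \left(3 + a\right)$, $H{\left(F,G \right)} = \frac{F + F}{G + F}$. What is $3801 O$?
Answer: $22806$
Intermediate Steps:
$H{\left(F,G \right)} = \frac{2 F}{F + G}$
$A{\left(a \right)} = 3 + a$ ($A{\left(a \right)} = 1 \left(3 + a\right) = 3 + a$)
$O = 6$ ($O = 6 - 2 \cdot 1 \frac{1}{1 + 1} \left(\left(3 + 1\right) - 4\right) = 6 - 2 \cdot 1 \cdot \frac{1}{2} \left(4 - 4\right) = 6 - 2 \cdot 1 \cdot \frac{1}{2} \cdot 0 = 6 - 1 \cdot 0 = 6 - 0 = 6 + 0 = 6$)
$3801 O = 3801 \cdot 6 = 22806$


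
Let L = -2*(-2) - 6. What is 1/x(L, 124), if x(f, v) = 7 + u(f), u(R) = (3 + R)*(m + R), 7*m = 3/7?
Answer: 49/248 ≈ 0.19758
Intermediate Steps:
m = 3/49 (m = (3/7)/7 = (3*(1/7))/7 = (1/7)*(3/7) = 3/49 ≈ 0.061224)
u(R) = (3 + R)*(3/49 + R)
L = -2 (L = 4 - 6 = -2)
x(f, v) = 352/49 + f**2 + 150*f/49 (x(f, v) = 7 + (9/49 + f**2 + 150*f/49) = 352/49 + f**2 + 150*f/49)
1/x(L, 124) = 1/(352/49 + (-2)**2 + (150/49)*(-2)) = 1/(352/49 + 4 - 300/49) = 1/(248/49) = 49/248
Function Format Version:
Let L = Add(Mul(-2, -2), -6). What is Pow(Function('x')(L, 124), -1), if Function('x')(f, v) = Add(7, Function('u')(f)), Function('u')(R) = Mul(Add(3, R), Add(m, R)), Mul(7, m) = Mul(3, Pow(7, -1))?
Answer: Rational(49, 248) ≈ 0.19758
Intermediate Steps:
m = Rational(3, 49) (m = Mul(Rational(1, 7), Mul(3, Pow(7, -1))) = Mul(Rational(1, 7), Mul(3, Rational(1, 7))) = Mul(Rational(1, 7), Rational(3, 7)) = Rational(3, 49) ≈ 0.061224)
Function('u')(R) = Mul(Add(3, R), Add(Rational(3, 49), R))
L = -2 (L = Add(4, -6) = -2)
Function('x')(f, v) = Add(Rational(352, 49), Pow(f, 2), Mul(Rational(150, 49), f)) (Function('x')(f, v) = Add(7, Add(Rational(9, 49), Pow(f, 2), Mul(Rational(150, 49), f))) = Add(Rational(352, 49), Pow(f, 2), Mul(Rational(150, 49), f)))
Pow(Function('x')(L, 124), -1) = Pow(Add(Rational(352, 49), Pow(-2, 2), Mul(Rational(150, 49), -2)), -1) = Pow(Add(Rational(352, 49), 4, Rational(-300, 49)), -1) = Pow(Rational(248, 49), -1) = Rational(49, 248)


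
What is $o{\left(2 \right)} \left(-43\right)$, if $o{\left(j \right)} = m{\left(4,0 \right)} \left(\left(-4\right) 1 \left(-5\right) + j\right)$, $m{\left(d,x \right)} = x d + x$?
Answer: $0$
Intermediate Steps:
$m{\left(d,x \right)} = x + d x$ ($m{\left(d,x \right)} = d x + x = x + d x$)
$o{\left(j \right)} = 0$ ($o{\left(j \right)} = 0 \left(1 + 4\right) \left(\left(-4\right) 1 \left(-5\right) + j\right) = 0 \cdot 5 \left(\left(-4\right) \left(-5\right) + j\right) = 0 \left(20 + j\right) = 0$)
$o{\left(2 \right)} \left(-43\right) = 0 \left(-43\right) = 0$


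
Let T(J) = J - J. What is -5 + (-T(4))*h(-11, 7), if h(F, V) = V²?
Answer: -5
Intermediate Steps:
T(J) = 0
-5 + (-T(4))*h(-11, 7) = -5 - 1*0*7² = -5 + 0*49 = -5 + 0 = -5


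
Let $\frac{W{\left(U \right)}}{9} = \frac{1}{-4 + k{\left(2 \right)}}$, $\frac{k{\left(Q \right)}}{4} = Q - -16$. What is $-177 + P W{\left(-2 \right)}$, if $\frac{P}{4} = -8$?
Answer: $- \frac{3081}{17} \approx -181.24$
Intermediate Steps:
$P = -32$ ($P = 4 \left(-8\right) = -32$)
$k{\left(Q \right)} = 64 + 4 Q$ ($k{\left(Q \right)} = 4 \left(Q - -16\right) = 4 \left(Q + 16\right) = 4 \left(16 + Q\right) = 64 + 4 Q$)
$W{\left(U \right)} = \frac{9}{68}$ ($W{\left(U \right)} = \frac{9}{-4 + \left(64 + 4 \cdot 2\right)} = \frac{9}{-4 + \left(64 + 8\right)} = \frac{9}{-4 + 72} = \frac{9}{68}$)
$-177 + P W{\left(-2 \right)} = -177 - \frac{72}{17} = - \frac{3081}{17}$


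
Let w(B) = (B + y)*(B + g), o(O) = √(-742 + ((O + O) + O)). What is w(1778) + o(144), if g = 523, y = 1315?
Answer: 7116993 + I*√310 ≈ 7.117e+6 + 17.607*I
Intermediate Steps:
o(O) = √(-742 + 3*O) (o(O) = √(-742 + (2*O + O)) = √(-742 + 3*O))
w(B) = (523 + B)*(1315 + B) (w(B) = (B + 1315)*(B + 523) = (1315 + B)*(523 + B) = (523 + B)*(1315 + B))
w(1778) + o(144) = (687745 + 1778² + 1838*1778) + √(-742 + 3*144) = (687745 + 3161284 + 3267964) + √(-742 + 432) = 7116993 + √(-310) = 7116993 + I*√310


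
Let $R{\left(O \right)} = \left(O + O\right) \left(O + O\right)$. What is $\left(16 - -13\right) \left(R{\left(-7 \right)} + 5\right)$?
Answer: $5829$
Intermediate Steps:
$R{\left(O \right)} = 4 O^{2}$ ($R{\left(O \right)} = 2 O 2 O = 4 O^{2}$)
$\left(16 - -13\right) \left(R{\left(-7 \right)} + 5\right) = \left(16 - -13\right) \left(4 \left(-7\right)^{2} + 5\right) = \left(16 + 13\right) \left(4 \cdot 49 + 5\right) = 29 \left(196 + 5\right) = 29 \cdot 201 = 5829$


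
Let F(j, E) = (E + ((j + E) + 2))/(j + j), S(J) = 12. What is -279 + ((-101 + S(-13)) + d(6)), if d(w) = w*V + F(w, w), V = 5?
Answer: -1009/3 ≈ -336.33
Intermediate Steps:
F(j, E) = (2 + j + 2*E)/(2*j) (F(j, E) = (E + ((E + j) + 2))/((2*j)) = (E + (2 + E + j))*(1/(2*j)) = (2 + j + 2*E)*(1/(2*j)) = (2 + j + 2*E)/(2*j))
d(w) = 5*w + (1 + 3*w/2)/w (d(w) = w*5 + (1 + w + w/2)/w = 5*w + (1 + 3*w/2)/w)
-279 + ((-101 + S(-13)) + d(6)) = -279 + ((-101 + 12) + (3/2 + 1/6 + 5*6)) = -279 + (-89 + (3/2 + ⅙ + 30)) = -279 + (-89 + 95/3) = -279 - 172/3 = -1009/3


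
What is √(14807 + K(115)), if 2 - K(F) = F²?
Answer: 12*√11 ≈ 39.799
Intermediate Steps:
K(F) = 2 - F²
√(14807 + K(115)) = √(14807 + (2 - 1*115²)) = √(14807 + (2 - 1*13225)) = √(14807 + (2 - 13225)) = √(14807 - 13223) = √1584 = 12*√11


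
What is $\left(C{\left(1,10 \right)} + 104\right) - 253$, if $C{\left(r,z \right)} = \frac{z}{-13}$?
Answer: $- \frac{1947}{13} \approx -149.77$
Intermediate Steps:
$C{\left(r,z \right)} = - \frac{z}{13}$ ($C{\left(r,z \right)} = z \left(- \frac{1}{13}\right) = - \frac{z}{13}$)
$\left(C{\left(1,10 \right)} + 104\right) - 253 = \left(\left(- \frac{1}{13}\right) 10 + 104\right) - 253 = \left(- \frac{10}{13} + 104\right) - 253 = \frac{1342}{13} - 253 = - \frac{1947}{13}$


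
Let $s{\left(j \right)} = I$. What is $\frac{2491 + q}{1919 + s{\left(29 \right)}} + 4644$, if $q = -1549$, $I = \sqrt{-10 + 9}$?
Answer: $\frac{8551812813}{1841281} - \frac{471 i}{1841281} \approx 4644.5 - 0.0002558 i$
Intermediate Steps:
$I = i$ ($I = \sqrt{-1} = i \approx 1.0 i$)
$s{\left(j \right)} = i$
$\frac{2491 + q}{1919 + s{\left(29 \right)}} + 4644 = \frac{2491 - 1549}{1919 + i} + 4644 = 942 \frac{1919 - i}{3682562} + 4644 = \frac{471 \left(1919 - i\right)}{1841281} + 4644 = 4644 + \frac{471 \left(1919 - i\right)}{1841281}$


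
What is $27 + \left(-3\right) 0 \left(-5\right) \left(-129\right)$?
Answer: $27$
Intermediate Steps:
$27 + \left(-3\right) 0 \left(-5\right) \left(-129\right) = 27 + 0 \left(-5\right) \left(-129\right) = 27 + 0 \left(-129\right) = 27 + 0 = 27$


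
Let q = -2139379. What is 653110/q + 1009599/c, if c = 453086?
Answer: 1863999901561/969322673594 ≈ 1.9230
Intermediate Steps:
653110/q + 1009599/c = 653110/(-2139379) + 1009599/453086 = 653110*(-1/2139379) + 1009599*(1/453086) = -653110/2139379 + 1009599/453086 = 1863999901561/969322673594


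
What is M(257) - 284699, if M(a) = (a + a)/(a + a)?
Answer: -284698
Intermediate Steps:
M(a) = 1 (M(a) = (2*a)/((2*a)) = (2*a)*(1/(2*a)) = 1)
M(257) - 284699 = 1 - 284699 = -284698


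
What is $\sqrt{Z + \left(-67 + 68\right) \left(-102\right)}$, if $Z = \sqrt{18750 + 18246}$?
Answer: $\sqrt{-102 + 2 \sqrt{9249}} \approx 9.5049$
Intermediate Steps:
$Z = 2 \sqrt{9249}$ ($Z = \sqrt{36996} = 2 \sqrt{9249} \approx 192.34$)
$\sqrt{Z + \left(-67 + 68\right) \left(-102\right)} = \sqrt{2 \sqrt{9249} + \left(-67 + 68\right) \left(-102\right)} = \sqrt{2 \sqrt{9249} + 1 \left(-102\right)} = \sqrt{2 \sqrt{9249} - 102} = \sqrt{-102 + 2 \sqrt{9249}}$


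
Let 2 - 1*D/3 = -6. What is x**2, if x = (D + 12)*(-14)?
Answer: 254016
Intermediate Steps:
D = 24 (D = 6 - 3*(-6) = 6 + 18 = 24)
x = -504 (x = (24 + 12)*(-14) = 36*(-14) = -504)
x**2 = (-504)**2 = 254016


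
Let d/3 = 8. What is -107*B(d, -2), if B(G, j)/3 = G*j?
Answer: 15408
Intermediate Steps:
d = 24 (d = 3*8 = 24)
B(G, j) = 3*G*j (B(G, j) = 3*(G*j) = 3*G*j)
-107*B(d, -2) = -321*24*(-2) = -107*(-144) = 15408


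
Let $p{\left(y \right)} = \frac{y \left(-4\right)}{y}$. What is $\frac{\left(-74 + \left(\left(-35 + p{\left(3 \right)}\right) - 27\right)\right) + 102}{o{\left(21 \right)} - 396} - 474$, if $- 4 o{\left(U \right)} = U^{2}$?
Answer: $- \frac{959698}{2025} \approx -473.92$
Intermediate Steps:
$p{\left(y \right)} = -4$ ($p{\left(y \right)} = \frac{\left(-4\right) y}{y} = -4$)
$o{\left(U \right)} = - \frac{U^{2}}{4}$
$\frac{\left(-74 + \left(\left(-35 + p{\left(3 \right)}\right) - 27\right)\right) + 102}{o{\left(21 \right)} - 396} - 474 = \frac{\left(-74 - 66\right) + 102}{- \frac{21^{2}}{4} - 396} - 474 = \frac{\left(-74 - 66\right) + 102}{\left(- \frac{1}{4}\right) 441 - 396} - 474 = \frac{\left(-74 - 66\right) + 102}{- \frac{441}{4} - 396} - 474 = \frac{-140 + 102}{- \frac{2025}{4}} - 474 = \left(- \frac{4}{2025}\right) \left(-38\right) - 474 = \frac{152}{2025} - 474 = - \frac{959698}{2025}$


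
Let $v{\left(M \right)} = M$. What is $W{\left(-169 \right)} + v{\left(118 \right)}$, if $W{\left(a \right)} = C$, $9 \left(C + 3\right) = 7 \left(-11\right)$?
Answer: $\frac{958}{9} \approx 106.44$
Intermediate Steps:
$C = - \frac{104}{9}$ ($C = -3 + \frac{7 \left(-11\right)}{9} = -3 + \frac{1}{9} \left(-77\right) = -3 - \frac{77}{9} = - \frac{104}{9} \approx -11.556$)
$W{\left(a \right)} = - \frac{104}{9}$
$W{\left(-169 \right)} + v{\left(118 \right)} = - \frac{104}{9} + 118 = \frac{958}{9}$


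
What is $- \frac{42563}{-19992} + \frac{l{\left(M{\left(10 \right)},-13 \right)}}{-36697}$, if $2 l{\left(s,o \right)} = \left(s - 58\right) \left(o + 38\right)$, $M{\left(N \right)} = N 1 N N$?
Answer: $\frac{1326528611}{733646424} \approx 1.8081$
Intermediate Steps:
$M{\left(N \right)} = N^{3}$ ($M{\left(N \right)} = N N N = N^{2} N = N^{3}$)
$l{\left(s,o \right)} = \frac{\left(-58 + s\right) \left(38 + o\right)}{2}$ ($l{\left(s,o \right)} = \frac{\left(s - 58\right) \left(o + 38\right)}{2} = \frac{\left(-58 + s\right) \left(38 + o\right)}{2}$)
$- \frac{42563}{-19992} + \frac{l{\left(M{\left(10 \right)},-13 \right)}}{-36697} = - \frac{42563}{-19992} + \frac{-1102 - -377 + 19 \cdot 10^{3} + \frac{1}{2} \left(-13\right) 10^{3}}{-36697} = \left(-42563\right) \left(- \frac{1}{19992}\right) + \left(-1102 + 377 + 19 \cdot 1000 + \frac{1}{2} \left(-13\right) 1000\right) \left(- \frac{1}{36697}\right) = \frac{42563}{19992} + \left(-1102 + 377 + 19000 - 6500\right) \left(- \frac{1}{36697}\right) = \frac{42563}{19992} + 11775 \left(- \frac{1}{36697}\right) = \frac{42563}{19992} - \frac{11775}{36697} = \frac{1326528611}{733646424}$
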